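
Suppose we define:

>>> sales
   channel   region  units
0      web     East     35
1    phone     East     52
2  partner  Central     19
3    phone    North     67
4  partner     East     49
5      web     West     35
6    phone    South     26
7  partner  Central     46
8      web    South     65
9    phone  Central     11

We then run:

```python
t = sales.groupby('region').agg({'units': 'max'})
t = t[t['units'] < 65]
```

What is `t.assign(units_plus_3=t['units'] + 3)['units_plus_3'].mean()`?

group by region, max of units:
         units
region        
Central     46
East        52
North       67
South       65
West        35
filter rows where units < 65:
         units
region        
Central     46
East        52
West        35
add column units_plus_3 = t['units'] + 3:
         units  units_plus_3
region                      
Central     46            49
East        52            55
West        35            38
Finally, mean of column 'units_plus_3' = 47.3333333333.

47.3333333333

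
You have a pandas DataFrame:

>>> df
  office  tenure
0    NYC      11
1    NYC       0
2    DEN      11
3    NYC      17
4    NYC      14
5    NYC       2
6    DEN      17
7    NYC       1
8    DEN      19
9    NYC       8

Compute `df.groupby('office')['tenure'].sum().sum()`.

100

group by office, sum of tenure:
office
DEN    47
NYC    53
Name: tenure, dtype: int64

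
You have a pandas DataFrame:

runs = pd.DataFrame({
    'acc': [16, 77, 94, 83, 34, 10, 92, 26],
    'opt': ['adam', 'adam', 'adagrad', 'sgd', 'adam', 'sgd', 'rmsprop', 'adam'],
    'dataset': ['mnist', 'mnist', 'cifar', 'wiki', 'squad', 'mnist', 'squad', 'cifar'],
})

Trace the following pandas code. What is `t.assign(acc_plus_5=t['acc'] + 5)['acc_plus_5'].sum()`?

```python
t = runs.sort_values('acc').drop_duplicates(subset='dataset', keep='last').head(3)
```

sort by acc:
   acc      opt dataset
5   10      sgd   mnist
0   16     adam   mnist
7   26     adam   cifar
4   34     adam   squad
1   77     adam   mnist
3   83      sgd    wiki
6   92  rmsprop   squad
2   94  adagrad   cifar
drop duplicate dataset (keep=last):
   acc      opt dataset
1   77     adam   mnist
3   83      sgd    wiki
6   92  rmsprop   squad
2   94  adagrad   cifar
take first 3 rows:
   acc      opt dataset
1   77     adam   mnist
3   83      sgd    wiki
6   92  rmsprop   squad
add column acc_plus_5 = t['acc'] + 5:
   acc      opt dataset  acc_plus_5
1   77     adam   mnist          82
3   83      sgd    wiki          88
6   92  rmsprop   squad          97
So sum() = 267.

267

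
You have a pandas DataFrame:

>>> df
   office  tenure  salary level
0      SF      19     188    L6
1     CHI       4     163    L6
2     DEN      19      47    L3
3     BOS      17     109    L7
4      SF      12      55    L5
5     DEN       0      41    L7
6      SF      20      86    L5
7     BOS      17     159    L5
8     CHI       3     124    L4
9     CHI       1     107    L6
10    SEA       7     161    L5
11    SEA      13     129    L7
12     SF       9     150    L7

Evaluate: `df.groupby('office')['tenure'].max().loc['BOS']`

group by office, max of tenure:
office
BOS    17
CHI     4
DEN    19
SEA    13
SF     20
Name: tenure, dtype: int64
Then the value at index 'BOS': 17

17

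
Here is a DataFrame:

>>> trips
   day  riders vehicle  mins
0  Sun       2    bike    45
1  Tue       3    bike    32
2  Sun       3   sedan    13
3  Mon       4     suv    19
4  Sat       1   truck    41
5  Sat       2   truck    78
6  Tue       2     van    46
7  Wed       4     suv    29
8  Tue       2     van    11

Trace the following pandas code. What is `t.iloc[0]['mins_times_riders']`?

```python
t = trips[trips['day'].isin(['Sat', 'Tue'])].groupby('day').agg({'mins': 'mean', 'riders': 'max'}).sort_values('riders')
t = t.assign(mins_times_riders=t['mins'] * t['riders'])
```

filter rows where day in ['Sat', 'Tue']:
   day  riders vehicle  mins
1  Tue       3    bike    32
4  Sat       1   truck    41
5  Sat       2   truck    78
6  Tue       2     van    46
8  Tue       2     van    11
group by day: mean(mins), max(riders):
          mins  riders
day                   
Sat  59.500000       2
Tue  29.666667       3
sort by riders:
          mins  riders
day                   
Sat  59.500000       2
Tue  29.666667       3
add column mins_times_riders = t['mins'] * t['riders']:
          mins  riders  mins_times_riders
day                                      
Sat  59.500000       2              119.0
Tue  29.666667       3               89.0

119.0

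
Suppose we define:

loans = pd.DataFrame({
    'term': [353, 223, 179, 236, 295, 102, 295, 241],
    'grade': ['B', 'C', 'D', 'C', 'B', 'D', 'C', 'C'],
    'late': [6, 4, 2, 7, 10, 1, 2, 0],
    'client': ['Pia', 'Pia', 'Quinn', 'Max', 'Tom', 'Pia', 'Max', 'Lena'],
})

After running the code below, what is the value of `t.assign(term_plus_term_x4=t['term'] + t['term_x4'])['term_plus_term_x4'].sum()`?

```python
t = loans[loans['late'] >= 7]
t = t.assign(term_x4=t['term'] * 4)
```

2655

filter rows where late >= 7:
   term grade  late client
3   236     C     7    Max
4   295     B    10    Tom
add column term_x4 = t['term'] * 4:
   term grade  late client  term_x4
3   236     C     7    Max      944
4   295     B    10    Tom     1180
add column term_plus_term_x4 = t['term'] + t['term_x4']:
   term grade  late client  term_x4  term_plus_term_x4
3   236     C     7    Max      944               1180
4   295     B    10    Tom     1180               1475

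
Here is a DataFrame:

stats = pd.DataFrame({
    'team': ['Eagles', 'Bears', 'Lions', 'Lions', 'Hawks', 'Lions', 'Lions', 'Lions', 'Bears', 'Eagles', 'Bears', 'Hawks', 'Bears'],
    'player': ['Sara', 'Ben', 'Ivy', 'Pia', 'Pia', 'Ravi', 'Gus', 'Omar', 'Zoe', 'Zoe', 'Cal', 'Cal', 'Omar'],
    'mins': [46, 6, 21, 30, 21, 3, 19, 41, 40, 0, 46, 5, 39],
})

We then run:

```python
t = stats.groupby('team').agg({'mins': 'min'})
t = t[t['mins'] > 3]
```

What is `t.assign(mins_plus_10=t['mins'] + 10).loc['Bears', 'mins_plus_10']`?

16

group by team, min of mins:
        mins
team        
Bears      6
Eagles     0
Hawks      5
Lions      3
filter rows where mins > 3:
       mins
team       
Bears     6
Hawks     5
add column mins_plus_10 = t['mins'] + 10:
       mins  mins_plus_10
team                     
Bears     6            16
Hawks     5            15
The value at row 'Bears', column 'mins_plus_10' is 16.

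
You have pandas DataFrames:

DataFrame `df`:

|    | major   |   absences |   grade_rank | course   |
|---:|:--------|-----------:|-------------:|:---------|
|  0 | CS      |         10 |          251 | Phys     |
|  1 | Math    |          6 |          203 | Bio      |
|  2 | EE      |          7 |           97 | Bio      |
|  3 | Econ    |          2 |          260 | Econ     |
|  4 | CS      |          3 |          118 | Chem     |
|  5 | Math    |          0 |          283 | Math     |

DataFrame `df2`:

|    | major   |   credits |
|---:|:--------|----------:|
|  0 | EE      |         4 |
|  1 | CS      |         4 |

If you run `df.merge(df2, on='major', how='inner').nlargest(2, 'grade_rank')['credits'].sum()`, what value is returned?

8

merge on 'major' (how='inner') → 3 rows:
  major  absences  grade_rank course  credits
0    CS        10         251   Phys        4
1    EE         7          97    Bio        4
2    CS         3         118   Chem        4
take 2 rows with largest grade_rank:
  major  absences  grade_rank course  credits
0    CS        10         251   Phys        4
2    CS         3         118   Chem        4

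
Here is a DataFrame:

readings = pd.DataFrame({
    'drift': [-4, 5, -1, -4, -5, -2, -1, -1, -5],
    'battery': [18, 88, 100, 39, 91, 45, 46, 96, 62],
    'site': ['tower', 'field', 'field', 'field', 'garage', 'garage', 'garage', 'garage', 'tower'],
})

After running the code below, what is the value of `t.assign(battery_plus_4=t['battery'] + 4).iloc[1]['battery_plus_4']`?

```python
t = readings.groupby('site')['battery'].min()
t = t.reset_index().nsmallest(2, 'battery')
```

group by site, min of battery:
site
field     39
garage    45
tower     18
Name: battery, dtype: int64
reset_index():
     site  battery
0   field       39
1  garage       45
2   tower       18
take 2 rows with smallest battery:
    site  battery
2  tower       18
0  field       39
add column battery_plus_4 = t['battery'] + 4:
    site  battery  battery_plus_4
2  tower       18              22
0  field       39              43
Reading off the value at position 1, column 'battery_plus_4', we get 43.

43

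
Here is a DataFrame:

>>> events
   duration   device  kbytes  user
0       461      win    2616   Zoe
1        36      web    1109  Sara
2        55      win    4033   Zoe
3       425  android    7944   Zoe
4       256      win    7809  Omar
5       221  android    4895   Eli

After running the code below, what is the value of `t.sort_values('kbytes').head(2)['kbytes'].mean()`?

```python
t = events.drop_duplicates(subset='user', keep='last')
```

3002.0

drop duplicate user (keep=last):
   duration   device  kbytes  user
1        36      web    1109  Sara
3       425  android    7944   Zoe
4       256      win    7809  Omar
5       221  android    4895   Eli
sort by kbytes:
   duration   device  kbytes  user
1        36      web    1109  Sara
5       221  android    4895   Eli
4       256      win    7809  Omar
3       425  android    7944   Zoe
take first 2 rows:
   duration   device  kbytes  user
1        36      web    1109  Sara
5       221  android    4895   Eli
mean of column 'kbytes' → 3002.0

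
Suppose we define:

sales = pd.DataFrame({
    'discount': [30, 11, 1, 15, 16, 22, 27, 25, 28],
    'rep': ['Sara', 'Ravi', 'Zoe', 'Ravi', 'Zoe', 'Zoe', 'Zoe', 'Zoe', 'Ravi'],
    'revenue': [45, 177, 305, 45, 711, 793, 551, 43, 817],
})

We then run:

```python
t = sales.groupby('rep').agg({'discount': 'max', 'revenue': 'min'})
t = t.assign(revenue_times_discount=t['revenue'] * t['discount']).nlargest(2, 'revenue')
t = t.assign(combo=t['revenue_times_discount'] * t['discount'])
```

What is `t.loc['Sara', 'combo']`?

group by rep: max(discount), min(revenue):
      discount  revenue
rep                    
Ravi        28       45
Sara        30       45
Zoe         27       43
add column revenue_times_discount = t['revenue'] * t['discount']:
      discount  revenue  revenue_times_discount
rep                                            
Ravi        28       45                    1260
Sara        30       45                    1350
Zoe         27       43                    1161
take 2 rows with largest revenue:
      discount  revenue  revenue_times_discount
rep                                            
Ravi        28       45                    1260
Sara        30       45                    1350
add column combo = t['revenue_times_discount'] * t['discount']:
      discount  revenue  revenue_times_discount  combo
rep                                                   
Ravi        28       45                    1260  35280
Sara        30       45                    1350  40500

40500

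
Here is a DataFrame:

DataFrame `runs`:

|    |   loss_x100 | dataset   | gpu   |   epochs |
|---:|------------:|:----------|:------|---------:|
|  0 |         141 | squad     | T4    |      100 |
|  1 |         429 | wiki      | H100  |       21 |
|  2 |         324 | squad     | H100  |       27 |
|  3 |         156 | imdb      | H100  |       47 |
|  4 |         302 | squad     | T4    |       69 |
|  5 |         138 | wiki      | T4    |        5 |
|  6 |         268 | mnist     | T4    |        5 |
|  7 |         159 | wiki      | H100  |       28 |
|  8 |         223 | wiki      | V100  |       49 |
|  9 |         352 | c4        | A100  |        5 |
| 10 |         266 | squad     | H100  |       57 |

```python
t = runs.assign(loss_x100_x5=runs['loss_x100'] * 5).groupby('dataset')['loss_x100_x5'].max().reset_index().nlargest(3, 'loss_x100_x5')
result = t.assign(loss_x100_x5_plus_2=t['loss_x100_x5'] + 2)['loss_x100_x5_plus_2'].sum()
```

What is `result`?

add column loss_x100_x5 = runs['loss_x100'] * 5:
    loss_x100 dataset   gpu  epochs  loss_x100_x5
0         141   squad    T4     100           705
1         429    wiki  H100      21          2145
2         324   squad  H100      27          1620
3         156    imdb  H100      47           780
4         302   squad    T4      69          1510
5         138    wiki    T4       5           690
6         268   mnist    T4       5          1340
7         159    wiki  H100      28           795
8         223    wiki  V100      49          1115
9         352      c4  A100       5          1760
10        266   squad  H100      57          1330
group by dataset, max of loss_x100_x5:
dataset
c4       1760
imdb      780
mnist    1340
squad    1620
wiki     2145
Name: loss_x100_x5, dtype: int64
reset_index():
  dataset  loss_x100_x5
0      c4          1760
1    imdb           780
2   mnist          1340
3   squad          1620
4    wiki          2145
take 3 rows with largest loss_x100_x5:
  dataset  loss_x100_x5
4    wiki          2145
0      c4          1760
3   squad          1620
add column loss_x100_x5_plus_2 = t['loss_x100_x5'] + 2:
  dataset  loss_x100_x5  loss_x100_x5_plus_2
4    wiki          2145                 2147
0      c4          1760                 1762
3   squad          1620                 1622

5531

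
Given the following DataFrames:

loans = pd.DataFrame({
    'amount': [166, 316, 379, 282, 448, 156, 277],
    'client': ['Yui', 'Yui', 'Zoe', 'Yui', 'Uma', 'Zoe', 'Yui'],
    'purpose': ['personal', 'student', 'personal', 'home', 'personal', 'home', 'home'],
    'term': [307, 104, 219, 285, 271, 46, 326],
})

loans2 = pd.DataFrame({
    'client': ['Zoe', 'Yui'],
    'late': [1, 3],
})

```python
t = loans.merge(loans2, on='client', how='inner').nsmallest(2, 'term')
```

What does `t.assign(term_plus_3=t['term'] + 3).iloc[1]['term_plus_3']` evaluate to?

107

merge on 'client' (how='inner') → 6 rows:
   amount client   purpose  term  late
0     166    Yui  personal   307     3
1     316    Yui   student   104     3
2     379    Zoe  personal   219     1
3     282    Yui      home   285     3
4     156    Zoe      home    46     1
5     277    Yui      home   326     3
take 2 rows with smallest term:
   amount client  purpose  term  late
4     156    Zoe     home    46     1
1     316    Yui  student   104     3
add column term_plus_3 = t['term'] + 3:
   amount client  purpose  term  late  term_plus_3
4     156    Zoe     home    46     1           49
1     316    Yui  student   104     3          107
value at position 1, column 'term_plus_3' → 107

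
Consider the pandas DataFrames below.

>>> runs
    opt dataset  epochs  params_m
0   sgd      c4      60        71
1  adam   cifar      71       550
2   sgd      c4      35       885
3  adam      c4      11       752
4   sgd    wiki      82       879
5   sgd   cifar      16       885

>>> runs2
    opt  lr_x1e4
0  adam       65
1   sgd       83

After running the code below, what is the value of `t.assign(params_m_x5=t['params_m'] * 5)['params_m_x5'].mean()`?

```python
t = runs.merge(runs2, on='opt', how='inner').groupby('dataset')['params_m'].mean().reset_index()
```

merge on 'opt' (how='inner') → 6 rows:
    opt dataset  epochs  params_m  lr_x1e4
0   sgd      c4      60        71       83
1  adam   cifar      71       550       65
2   sgd      c4      35       885       83
3  adam      c4      11       752       65
4   sgd    wiki      82       879       83
5   sgd   cifar      16       885       83
group by dataset, mean of params_m:
dataset
c4       569.333333
cifar    717.500000
wiki     879.000000
Name: params_m, dtype: float64
reset_index():
  dataset    params_m
0      c4  569.333333
1   cifar  717.500000
2    wiki  879.000000
add column params_m_x5 = t['params_m'] * 5:
  dataset    params_m  params_m_x5
0      c4  569.333333  2846.666667
1   cifar  717.500000  3587.500000
2    wiki  879.000000  4395.000000

3609.72222222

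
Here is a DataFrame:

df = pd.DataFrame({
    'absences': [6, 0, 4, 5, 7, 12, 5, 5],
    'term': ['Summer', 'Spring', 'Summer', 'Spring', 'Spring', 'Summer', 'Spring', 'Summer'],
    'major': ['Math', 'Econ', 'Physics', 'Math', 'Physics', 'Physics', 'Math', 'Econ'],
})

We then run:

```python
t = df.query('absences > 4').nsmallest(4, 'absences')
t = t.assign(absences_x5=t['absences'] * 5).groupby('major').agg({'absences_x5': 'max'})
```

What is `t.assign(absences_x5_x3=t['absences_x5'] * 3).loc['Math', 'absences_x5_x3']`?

filter rows where absences > 4:
   absences    term    major
0         6  Summer     Math
3         5  Spring     Math
4         7  Spring  Physics
5        12  Summer  Physics
6         5  Spring     Math
7         5  Summer     Econ
take 4 rows with smallest absences:
   absences    term major
3         5  Spring  Math
6         5  Spring  Math
7         5  Summer  Econ
0         6  Summer  Math
add column absences_x5 = t['absences'] * 5:
   absences    term major  absences_x5
3         5  Spring  Math           25
6         5  Spring  Math           25
7         5  Summer  Econ           25
0         6  Summer  Math           30
group by major, max of absences_x5:
       absences_x5
major             
Econ            25
Math            30
add column absences_x5_x3 = t['absences_x5'] * 3:
       absences_x5  absences_x5_x3
major                             
Econ            25              75
Math            30              90

90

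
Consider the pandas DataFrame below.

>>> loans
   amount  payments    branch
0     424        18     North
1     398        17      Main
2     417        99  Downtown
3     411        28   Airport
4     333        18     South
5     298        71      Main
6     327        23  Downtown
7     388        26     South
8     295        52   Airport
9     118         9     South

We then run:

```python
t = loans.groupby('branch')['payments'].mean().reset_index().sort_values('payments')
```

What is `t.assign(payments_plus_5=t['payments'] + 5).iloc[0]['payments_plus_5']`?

22.6666666667

group by branch, mean of payments:
branch
Airport     40.000000
Downtown    61.000000
Main        44.000000
North       18.000000
South       17.666667
Name: payments, dtype: float64
reset_index():
     branch   payments
0   Airport  40.000000
1  Downtown  61.000000
2      Main  44.000000
3     North  18.000000
4     South  17.666667
sort by payments:
     branch   payments
4     South  17.666667
3     North  18.000000
0   Airport  40.000000
2      Main  44.000000
1  Downtown  61.000000
add column payments_plus_5 = t['payments'] + 5:
     branch   payments  payments_plus_5
4     South  17.666667        22.666667
3     North  18.000000        23.000000
0   Airport  40.000000        45.000000
2      Main  44.000000        49.000000
1  Downtown  61.000000        66.000000
Hence 22.6666666667.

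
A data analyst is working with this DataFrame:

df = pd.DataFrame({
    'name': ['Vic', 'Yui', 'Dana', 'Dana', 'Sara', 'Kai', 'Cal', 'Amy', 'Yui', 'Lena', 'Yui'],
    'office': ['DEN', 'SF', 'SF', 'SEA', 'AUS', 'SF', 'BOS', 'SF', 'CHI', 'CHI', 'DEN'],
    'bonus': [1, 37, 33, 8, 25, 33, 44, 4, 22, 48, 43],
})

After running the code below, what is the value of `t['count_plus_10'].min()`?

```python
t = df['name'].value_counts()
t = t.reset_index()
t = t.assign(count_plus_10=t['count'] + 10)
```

value_counts of name:
name
Yui     3
Dana    2
Vic     1
Sara    1
Kai     1
Cal     1
Amy     1
Lena    1
Name: count, dtype: int64
reset_index():
   name  count
0   Yui      3
1  Dana      2
2   Vic      1
3  Sara      1
4   Kai      1
5   Cal      1
6   Amy      1
7  Lena      1
add column count_plus_10 = t['count'] + 10:
   name  count  count_plus_10
0   Yui      3             13
1  Dana      2             12
2   Vic      1             11
3  Sara      1             11
4   Kai      1             11
5   Cal      1             11
6   Amy      1             11
7  Lena      1             11
Finally, min of column 'count_plus_10' = 11.

11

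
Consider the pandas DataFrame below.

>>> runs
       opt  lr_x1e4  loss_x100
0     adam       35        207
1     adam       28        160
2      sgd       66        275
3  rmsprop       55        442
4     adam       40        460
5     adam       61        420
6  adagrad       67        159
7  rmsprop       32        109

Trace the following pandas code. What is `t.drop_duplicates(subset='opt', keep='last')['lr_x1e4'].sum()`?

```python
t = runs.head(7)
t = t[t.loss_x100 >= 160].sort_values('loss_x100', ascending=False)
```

take first 7 rows:
       opt  lr_x1e4  loss_x100
0     adam       35        207
1     adam       28        160
2      sgd       66        275
3  rmsprop       55        442
4     adam       40        460
5     adam       61        420
6  adagrad       67        159
filter rows where loss_x100 >= 160:
       opt  lr_x1e4  loss_x100
0     adam       35        207
1     adam       28        160
2      sgd       66        275
3  rmsprop       55        442
4     adam       40        460
5     adam       61        420
sort by loss_x100 descending:
       opt  lr_x1e4  loss_x100
4     adam       40        460
3  rmsprop       55        442
5     adam       61        420
2      sgd       66        275
0     adam       35        207
1     adam       28        160
drop duplicate opt (keep=last):
       opt  lr_x1e4  loss_x100
3  rmsprop       55        442
2      sgd       66        275
1     adam       28        160
Hence 149.

149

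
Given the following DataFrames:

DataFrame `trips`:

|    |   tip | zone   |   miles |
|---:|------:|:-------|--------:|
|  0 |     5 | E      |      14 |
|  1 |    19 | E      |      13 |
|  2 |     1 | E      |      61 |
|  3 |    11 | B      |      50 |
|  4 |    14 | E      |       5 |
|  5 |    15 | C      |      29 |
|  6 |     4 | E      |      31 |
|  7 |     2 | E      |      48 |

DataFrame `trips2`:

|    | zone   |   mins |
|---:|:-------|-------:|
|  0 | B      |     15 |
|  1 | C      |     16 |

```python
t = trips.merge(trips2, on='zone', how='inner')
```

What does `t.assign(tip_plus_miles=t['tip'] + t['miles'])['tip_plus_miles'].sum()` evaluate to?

merge on 'zone' (how='inner') → 2 rows:
   tip zone  miles  mins
0   11    B     50    15
1   15    C     29    16
add column tip_plus_miles = t['tip'] + t['miles']:
   tip zone  miles  mins  tip_plus_miles
0   11    B     50    15              61
1   15    C     29    16              44
Hence 105.

105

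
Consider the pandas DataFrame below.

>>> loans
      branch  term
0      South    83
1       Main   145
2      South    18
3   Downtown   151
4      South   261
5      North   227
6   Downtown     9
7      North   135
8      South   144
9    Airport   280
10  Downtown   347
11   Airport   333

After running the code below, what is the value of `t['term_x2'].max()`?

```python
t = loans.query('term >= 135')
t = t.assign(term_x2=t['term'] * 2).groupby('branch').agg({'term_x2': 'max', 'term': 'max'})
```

filter rows where term >= 135:
      branch  term
1       Main   145
3   Downtown   151
4      South   261
5      North   227
7      North   135
8      South   144
9    Airport   280
10  Downtown   347
11   Airport   333
add column term_x2 = t['term'] * 2:
      branch  term  term_x2
1       Main   145      290
3   Downtown   151      302
4      South   261      522
5      North   227      454
7      North   135      270
8      South   144      288
9    Airport   280      560
10  Downtown   347      694
11   Airport   333      666
group by branch: max(term_x2), max(term):
          term_x2  term
branch                 
Airport       666   333
Downtown      694   347
Main          290   145
North         454   227
South         522   261
The max of column 'term_x2' is 694.

694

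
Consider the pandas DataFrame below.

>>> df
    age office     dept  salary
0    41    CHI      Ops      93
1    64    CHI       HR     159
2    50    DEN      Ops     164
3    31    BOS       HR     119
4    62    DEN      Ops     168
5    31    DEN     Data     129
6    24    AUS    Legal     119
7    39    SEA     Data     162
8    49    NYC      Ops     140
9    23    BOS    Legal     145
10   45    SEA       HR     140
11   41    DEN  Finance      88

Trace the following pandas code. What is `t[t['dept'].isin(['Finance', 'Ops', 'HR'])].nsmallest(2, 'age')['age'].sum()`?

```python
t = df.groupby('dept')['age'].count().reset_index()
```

group by dept, count of age:
dept
Data       2
Finance    1
HR         3
Legal      2
Ops        4
Name: age, dtype: int64
reset_index():
      dept  age
0     Data    2
1  Finance    1
2       HR    3
3    Legal    2
4      Ops    4
filter rows where dept in ['Finance', 'Ops', 'HR']:
      dept  age
1  Finance    1
2       HR    3
4      Ops    4
take 2 rows with smallest age:
      dept  age
1  Finance    1
2       HR    3

4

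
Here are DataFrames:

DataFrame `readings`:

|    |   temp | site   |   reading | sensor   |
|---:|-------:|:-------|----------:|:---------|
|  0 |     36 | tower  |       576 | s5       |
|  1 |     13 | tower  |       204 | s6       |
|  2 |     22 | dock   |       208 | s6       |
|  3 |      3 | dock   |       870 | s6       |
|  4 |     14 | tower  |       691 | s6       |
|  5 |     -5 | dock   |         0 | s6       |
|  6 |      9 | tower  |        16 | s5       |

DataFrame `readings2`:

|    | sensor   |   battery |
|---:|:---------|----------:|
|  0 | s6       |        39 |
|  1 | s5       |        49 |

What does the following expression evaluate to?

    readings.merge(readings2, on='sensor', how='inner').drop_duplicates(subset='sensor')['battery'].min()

39

merge on 'sensor' (how='inner') → 7 rows:
   temp   site  reading sensor  battery
0    36  tower      576     s5       49
1    13  tower      204     s6       39
2    22   dock      208     s6       39
3     3   dock      870     s6       39
4    14  tower      691     s6       39
5    -5   dock        0     s6       39
6     9  tower       16     s5       49
drop duplicate sensor (keep=first):
   temp   site  reading sensor  battery
0    36  tower      576     s5       49
1    13  tower      204     s6       39
Finally, min of column 'battery' = 39.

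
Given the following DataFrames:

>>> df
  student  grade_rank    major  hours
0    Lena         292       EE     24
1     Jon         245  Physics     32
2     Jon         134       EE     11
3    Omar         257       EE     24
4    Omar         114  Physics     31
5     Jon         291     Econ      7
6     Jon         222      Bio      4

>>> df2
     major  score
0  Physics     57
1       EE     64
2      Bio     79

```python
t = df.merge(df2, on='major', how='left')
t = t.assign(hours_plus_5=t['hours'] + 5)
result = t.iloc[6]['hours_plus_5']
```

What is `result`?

9

merge on 'major' (how='left') → 7 rows:
  student  grade_rank    major  hours  score
0    Lena         292       EE     24   64.0
1     Jon         245  Physics     32   57.0
2     Jon         134       EE     11   64.0
3    Omar         257       EE     24   64.0
4    Omar         114  Physics     31   57.0
5     Jon         291     Econ      7    NaN
6     Jon         222      Bio      4   79.0
add column hours_plus_5 = t['hours'] + 5:
  student  grade_rank    major  hours  score  hours_plus_5
0    Lena         292       EE     24   64.0            29
1     Jon         245  Physics     32   57.0            37
2     Jon         134       EE     11   64.0            16
3    Omar         257       EE     24   64.0            29
4    Omar         114  Physics     31   57.0            36
5     Jon         291     Econ      7    NaN            12
6     Jon         222      Bio      4   79.0             9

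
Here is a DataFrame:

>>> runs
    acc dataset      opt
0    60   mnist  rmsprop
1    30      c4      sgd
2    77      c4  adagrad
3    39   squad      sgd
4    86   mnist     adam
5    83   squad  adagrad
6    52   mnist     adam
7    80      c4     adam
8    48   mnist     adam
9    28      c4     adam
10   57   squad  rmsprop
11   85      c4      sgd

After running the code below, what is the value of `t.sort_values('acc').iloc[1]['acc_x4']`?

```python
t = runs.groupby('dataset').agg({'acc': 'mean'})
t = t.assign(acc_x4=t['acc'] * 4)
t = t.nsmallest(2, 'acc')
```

group by dataset, mean of acc:
               acc
dataset           
c4       60.000000
mnist    61.500000
squad    59.666667
add column acc_x4 = t['acc'] * 4:
               acc      acc_x4
dataset                       
c4       60.000000  240.000000
mnist    61.500000  246.000000
squad    59.666667  238.666667
take 2 rows with smallest acc:
               acc      acc_x4
dataset                       
squad    59.666667  238.666667
c4       60.000000  240.000000
sort by acc:
               acc      acc_x4
dataset                       
squad    59.666667  238.666667
c4       60.000000  240.000000

240.0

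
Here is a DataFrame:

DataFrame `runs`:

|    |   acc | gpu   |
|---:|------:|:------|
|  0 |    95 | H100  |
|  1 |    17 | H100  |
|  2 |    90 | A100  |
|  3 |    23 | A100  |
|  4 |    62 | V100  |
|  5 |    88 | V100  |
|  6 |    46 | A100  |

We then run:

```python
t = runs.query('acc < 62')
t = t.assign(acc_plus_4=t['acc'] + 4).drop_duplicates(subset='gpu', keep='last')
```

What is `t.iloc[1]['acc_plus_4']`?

50

filter rows where acc < 62:
   acc   gpu
1   17  H100
3   23  A100
6   46  A100
add column acc_plus_4 = t['acc'] + 4:
   acc   gpu  acc_plus_4
1   17  H100          21
3   23  A100          27
6   46  A100          50
drop duplicate gpu (keep=last):
   acc   gpu  acc_plus_4
1   17  H100          21
6   46  A100          50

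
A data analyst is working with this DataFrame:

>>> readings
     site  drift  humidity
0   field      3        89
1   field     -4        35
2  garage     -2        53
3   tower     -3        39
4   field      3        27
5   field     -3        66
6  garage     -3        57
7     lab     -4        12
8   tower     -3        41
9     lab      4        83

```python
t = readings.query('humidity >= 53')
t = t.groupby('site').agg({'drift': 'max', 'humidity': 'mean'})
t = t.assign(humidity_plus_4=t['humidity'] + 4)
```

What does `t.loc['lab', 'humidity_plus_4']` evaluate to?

87.0

filter rows where humidity >= 53:
     site  drift  humidity
0   field      3        89
2  garage     -2        53
5   field     -3        66
6  garage     -3        57
9     lab      4        83
group by site: max(drift), mean(humidity):
        drift  humidity
site                   
field       3      77.5
garage     -2      55.0
lab         4      83.0
add column humidity_plus_4 = t['humidity'] + 4:
        drift  humidity  humidity_plus_4
site                                    
field       3      77.5             81.5
garage     -2      55.0             59.0
lab         4      83.0             87.0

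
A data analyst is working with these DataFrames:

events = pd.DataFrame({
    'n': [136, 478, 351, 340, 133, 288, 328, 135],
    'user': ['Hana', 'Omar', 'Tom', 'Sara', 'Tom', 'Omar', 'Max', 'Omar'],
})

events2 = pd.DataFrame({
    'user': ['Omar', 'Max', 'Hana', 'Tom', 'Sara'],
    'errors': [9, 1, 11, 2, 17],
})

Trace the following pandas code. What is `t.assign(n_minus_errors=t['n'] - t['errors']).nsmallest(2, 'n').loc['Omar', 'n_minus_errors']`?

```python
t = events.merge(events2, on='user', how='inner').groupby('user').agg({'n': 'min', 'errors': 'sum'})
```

108

merge on 'user' (how='inner') → 8 rows:
     n  user  errors
0  136  Hana      11
1  478  Omar       9
2  351   Tom       2
3  340  Sara      17
4  133   Tom       2
5  288  Omar       9
6  328   Max       1
7  135  Omar       9
group by user: min(n), sum(errors):
        n  errors
user             
Hana  136      11
Max   328       1
Omar  135      27
Sara  340      17
Tom   133       4
add column n_minus_errors = t['n'] - t['errors']:
        n  errors  n_minus_errors
user                             
Hana  136      11             125
Max   328       1             327
Omar  135      27             108
Sara  340      17             323
Tom   133       4             129
take 2 rows with smallest n:
        n  errors  n_minus_errors
user                             
Tom   133       4             129
Omar  135      27             108
Reading off the value at row 'Omar', column 'n_minus_errors', we get 108.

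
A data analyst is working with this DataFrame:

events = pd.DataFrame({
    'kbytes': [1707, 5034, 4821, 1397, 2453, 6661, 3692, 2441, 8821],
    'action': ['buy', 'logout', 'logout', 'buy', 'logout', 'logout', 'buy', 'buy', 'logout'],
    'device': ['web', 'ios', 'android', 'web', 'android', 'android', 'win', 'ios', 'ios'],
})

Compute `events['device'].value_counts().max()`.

value_counts of device:
device
ios        3
android    3
web        2
win        1
Name: count, dtype: int64
Reading off the max of the resulting series, we get 3.

3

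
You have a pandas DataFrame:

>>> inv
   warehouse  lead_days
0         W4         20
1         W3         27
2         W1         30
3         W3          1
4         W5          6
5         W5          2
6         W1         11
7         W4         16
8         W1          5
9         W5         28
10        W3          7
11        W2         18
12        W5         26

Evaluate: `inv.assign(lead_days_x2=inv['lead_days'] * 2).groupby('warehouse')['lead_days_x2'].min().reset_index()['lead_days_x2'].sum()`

add column lead_days_x2 = inv['lead_days'] * 2:
   warehouse  lead_days  lead_days_x2
0         W4         20            40
1         W3         27            54
2         W1         30            60
3         W3          1             2
4         W5          6            12
5         W5          2             4
6         W1         11            22
7         W4         16            32
8         W1          5            10
9         W5         28            56
10        W3          7            14
11        W2         18            36
12        W5         26            52
group by warehouse, min of lead_days_x2:
warehouse
W1    10
W2    36
W3     2
W4    32
W5     4
Name: lead_days_x2, dtype: int64
reset_index():
  warehouse  lead_days_x2
0        W1            10
1        W2            36
2        W3             2
3        W4            32
4        W5             4
So sum() = 84.

84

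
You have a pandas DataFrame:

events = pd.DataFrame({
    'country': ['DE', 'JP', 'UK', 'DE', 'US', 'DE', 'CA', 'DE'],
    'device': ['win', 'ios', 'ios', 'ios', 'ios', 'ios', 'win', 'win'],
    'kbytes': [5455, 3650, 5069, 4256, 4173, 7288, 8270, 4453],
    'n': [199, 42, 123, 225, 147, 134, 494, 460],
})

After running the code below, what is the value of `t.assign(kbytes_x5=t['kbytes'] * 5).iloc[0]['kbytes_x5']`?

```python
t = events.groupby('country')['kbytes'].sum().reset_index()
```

41350

group by country, sum of kbytes:
country
CA     8270
DE    21452
JP     3650
UK     5069
US     4173
Name: kbytes, dtype: int64
reset_index():
  country  kbytes
0      CA    8270
1      DE   21452
2      JP    3650
3      UK    5069
4      US    4173
add column kbytes_x5 = t['kbytes'] * 5:
  country  kbytes  kbytes_x5
0      CA    8270      41350
1      DE   21452     107260
2      JP    3650      18250
3      UK    5069      25345
4      US    4173      20865
Reading off the value at position 0, column 'kbytes_x5', we get 41350.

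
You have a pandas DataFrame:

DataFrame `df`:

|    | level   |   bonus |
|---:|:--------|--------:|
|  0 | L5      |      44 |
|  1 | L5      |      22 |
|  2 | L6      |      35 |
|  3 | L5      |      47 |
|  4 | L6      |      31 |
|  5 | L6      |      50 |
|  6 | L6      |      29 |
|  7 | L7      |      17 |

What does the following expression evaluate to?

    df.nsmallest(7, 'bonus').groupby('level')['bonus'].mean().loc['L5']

37.6666666667

take 7 rows with smallest bonus:
  level  bonus
7    L7     17
1    L5     22
6    L6     29
4    L6     31
2    L6     35
0    L5     44
3    L5     47
group by level, mean of bonus:
level
L5    37.666667
L6    31.666667
L7    17.000000
Name: bonus, dtype: float64
Finally, value at index 'L5' = 37.6666666667.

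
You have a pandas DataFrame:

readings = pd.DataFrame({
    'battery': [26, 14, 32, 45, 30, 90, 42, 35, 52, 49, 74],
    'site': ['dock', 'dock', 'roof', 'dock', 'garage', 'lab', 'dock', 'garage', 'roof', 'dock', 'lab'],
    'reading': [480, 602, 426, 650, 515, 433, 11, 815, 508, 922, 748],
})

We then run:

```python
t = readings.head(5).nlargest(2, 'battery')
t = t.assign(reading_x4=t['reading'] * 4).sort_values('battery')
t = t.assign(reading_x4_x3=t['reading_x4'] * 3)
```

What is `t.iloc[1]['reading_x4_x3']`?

take first 5 rows:
   battery    site  reading
0       26    dock      480
1       14    dock      602
2       32    roof      426
3       45    dock      650
4       30  garage      515
take 2 rows with largest battery:
   battery  site  reading
3       45  dock      650
2       32  roof      426
add column reading_x4 = t['reading'] * 4:
   battery  site  reading  reading_x4
3       45  dock      650        2600
2       32  roof      426        1704
sort by battery:
   battery  site  reading  reading_x4
2       32  roof      426        1704
3       45  dock      650        2600
add column reading_x4_x3 = t['reading_x4'] * 3:
   battery  site  reading  reading_x4  reading_x4_x3
2       32  roof      426        1704           5112
3       45  dock      650        2600           7800
value at position 1, column 'reading_x4_x3' → 7800

7800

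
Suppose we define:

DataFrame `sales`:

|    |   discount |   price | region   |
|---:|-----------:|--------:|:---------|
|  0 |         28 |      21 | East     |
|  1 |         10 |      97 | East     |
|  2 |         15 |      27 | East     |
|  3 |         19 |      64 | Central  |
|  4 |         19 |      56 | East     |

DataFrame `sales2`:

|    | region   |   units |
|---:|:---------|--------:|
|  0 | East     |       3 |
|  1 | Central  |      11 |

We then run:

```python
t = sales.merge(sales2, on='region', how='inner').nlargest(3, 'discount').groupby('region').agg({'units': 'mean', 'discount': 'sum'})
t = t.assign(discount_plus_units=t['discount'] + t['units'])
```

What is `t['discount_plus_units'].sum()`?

merge on 'region' (how='inner') → 5 rows:
   discount  price   region  units
0        28     21     East      3
1        10     97     East      3
2        15     27     East      3
3        19     64  Central     11
4        19     56     East      3
take 3 rows with largest discount:
   discount  price   region  units
0        28     21     East      3
3        19     64  Central     11
4        19     56     East      3
group by region: mean(units), sum(discount):
         units  discount
region                  
Central   11.0        19
East       3.0        47
add column discount_plus_units = t['discount'] + t['units']:
         units  discount  discount_plus_units
region                                       
Central   11.0        19                 30.0
East       3.0        47                 50.0
Finally, sum of column 'discount_plus_units' = 80.0.

80.0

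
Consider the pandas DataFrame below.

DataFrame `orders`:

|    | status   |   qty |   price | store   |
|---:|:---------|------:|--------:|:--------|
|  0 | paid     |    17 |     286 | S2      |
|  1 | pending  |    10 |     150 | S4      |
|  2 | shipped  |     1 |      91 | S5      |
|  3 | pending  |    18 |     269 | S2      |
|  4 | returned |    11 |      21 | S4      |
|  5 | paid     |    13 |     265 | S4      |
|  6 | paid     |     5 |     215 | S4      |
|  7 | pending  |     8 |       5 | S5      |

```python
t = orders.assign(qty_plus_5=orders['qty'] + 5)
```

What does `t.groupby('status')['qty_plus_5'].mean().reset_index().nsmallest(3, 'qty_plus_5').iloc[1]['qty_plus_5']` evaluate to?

16.0

add column qty_plus_5 = orders['qty'] + 5:
     status  qty  price store  qty_plus_5
0      paid   17    286    S2          22
1   pending   10    150    S4          15
2   shipped    1     91    S5           6
3   pending   18    269    S2          23
4  returned   11     21    S4          16
5      paid   13    265    S4          18
6      paid    5    215    S4          10
7   pending    8      5    S5          13
group by status, mean of qty_plus_5:
status
paid        16.666667
pending     17.000000
returned    16.000000
shipped      6.000000
Name: qty_plus_5, dtype: float64
reset_index():
     status  qty_plus_5
0      paid   16.666667
1   pending   17.000000
2  returned   16.000000
3   shipped    6.000000
take 3 rows with smallest qty_plus_5:
     status  qty_plus_5
3   shipped    6.000000
2  returned   16.000000
0      paid   16.666667
Then the value at position 1, column 'qty_plus_5': 16.0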